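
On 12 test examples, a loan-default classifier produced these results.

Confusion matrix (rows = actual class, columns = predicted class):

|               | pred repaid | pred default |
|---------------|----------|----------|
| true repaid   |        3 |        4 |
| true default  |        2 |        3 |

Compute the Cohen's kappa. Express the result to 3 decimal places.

0.027

Observed agreement pₒ = trace/N = 6/12 = 0.5000
Expected agreement pₑ = Σ (rowᵢ·colᵢ)/N² = (7·5 + 5·7)/12² = 0.4861
κ = (pₒ − pₑ)/(1 − pₑ) = (0.5000 − 0.4861)/(1 − 0.4861) = 0.027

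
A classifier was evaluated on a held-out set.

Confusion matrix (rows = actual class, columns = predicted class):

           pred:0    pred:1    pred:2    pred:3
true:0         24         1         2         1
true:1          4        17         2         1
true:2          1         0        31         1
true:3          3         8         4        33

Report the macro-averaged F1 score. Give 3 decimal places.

0.782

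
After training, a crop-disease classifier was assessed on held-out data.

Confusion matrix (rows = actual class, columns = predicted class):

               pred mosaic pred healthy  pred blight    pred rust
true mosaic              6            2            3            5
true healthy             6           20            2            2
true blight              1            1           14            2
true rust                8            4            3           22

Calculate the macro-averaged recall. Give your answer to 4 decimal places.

0.6035

Per-class recall (TP/(TP+FN)):
  mosaic: TP=6, FN=2+3+5=10 → 6/16 = 0.37500
  healthy: TP=20, FN=6+2+2=10 → 20/30 = 0.66667
  blight: TP=14, FN=1+1+2=4 → 14/18 = 0.77778
  rust: TP=22, FN=8+4+3=15 → 22/37 = 0.59459
Macro-recall = mean = (0.37500 + 0.66667 + 0.77778 + 0.59459) / 4 = 0.6035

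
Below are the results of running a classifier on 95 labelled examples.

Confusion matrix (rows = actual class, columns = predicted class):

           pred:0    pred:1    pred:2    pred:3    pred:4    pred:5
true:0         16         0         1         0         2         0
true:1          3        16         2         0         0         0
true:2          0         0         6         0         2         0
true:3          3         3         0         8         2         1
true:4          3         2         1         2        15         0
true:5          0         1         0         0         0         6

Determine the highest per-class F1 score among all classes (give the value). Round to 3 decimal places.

Per-class F1 score (2·TP/(2·TP+FP+FN)):
  0: TP=16, FP=3+0+3+3+0=9, FN=0+1+0+2+0=3 → 32/44 = 0.7273
  1: TP=16, FP=0+0+3+2+1=6, FN=3+2+0+0+0=5 → 32/43 = 0.7442
  2: TP=6, FP=1+2+0+1+0=4, FN=0+0+0+2+0=2 → 12/18 = 0.6667
  3: TP=8, FP=0+0+0+2+0=2, FN=3+3+0+2+1=9 → 16/27 = 0.5926
  4: TP=15, FP=2+0+2+2+0=6, FN=3+2+1+2+0=8 → 30/44 = 0.6818
  5: TP=6, FP=0+0+0+1+0=1, FN=0+1+0+0+0=1 → 12/14 = 0.8571
Highest is class '5' with F1 score = 0.857.

0.857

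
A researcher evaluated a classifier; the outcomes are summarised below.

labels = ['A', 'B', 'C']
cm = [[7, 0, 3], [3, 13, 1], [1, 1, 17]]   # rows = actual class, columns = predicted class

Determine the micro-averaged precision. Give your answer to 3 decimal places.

0.804

Micro-averaging pools counts across classes: ΣTP=37, ΣFP=9, ΣFN=9.
Micro-precision = TP/(TP+FP) on pooled counts = 0.804 (equals overall accuracy in single-label multiclass).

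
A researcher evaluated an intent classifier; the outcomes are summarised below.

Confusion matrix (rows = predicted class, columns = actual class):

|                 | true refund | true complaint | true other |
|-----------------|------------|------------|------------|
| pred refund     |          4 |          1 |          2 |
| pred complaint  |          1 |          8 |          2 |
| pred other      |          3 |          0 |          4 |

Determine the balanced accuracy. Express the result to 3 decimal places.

0.630

Balanced accuracy = mean of per-class recall.
  refund: recall = 4/8 = 0.5000
  complaint: recall = 8/9 = 0.8889
  other: recall = 4/8 = 0.5000
Mean = (0.5000 + 0.8889 + 0.5000) / 3 = 0.630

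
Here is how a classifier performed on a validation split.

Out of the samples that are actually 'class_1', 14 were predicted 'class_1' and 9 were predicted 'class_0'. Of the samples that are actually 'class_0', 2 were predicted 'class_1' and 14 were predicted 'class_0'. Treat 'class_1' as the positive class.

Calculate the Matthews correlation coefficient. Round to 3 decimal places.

0.484

MCC = (TP·TN − FP·FN) / √((TP+FP)(TP+FN)(TN+FP)(TN+FN))
Numerator = 14·14 − 2·9 = 178
Denominator = √(16·23·16·23) = √135424 = 368.0000
MCC = 178 / 368.0000 = 0.484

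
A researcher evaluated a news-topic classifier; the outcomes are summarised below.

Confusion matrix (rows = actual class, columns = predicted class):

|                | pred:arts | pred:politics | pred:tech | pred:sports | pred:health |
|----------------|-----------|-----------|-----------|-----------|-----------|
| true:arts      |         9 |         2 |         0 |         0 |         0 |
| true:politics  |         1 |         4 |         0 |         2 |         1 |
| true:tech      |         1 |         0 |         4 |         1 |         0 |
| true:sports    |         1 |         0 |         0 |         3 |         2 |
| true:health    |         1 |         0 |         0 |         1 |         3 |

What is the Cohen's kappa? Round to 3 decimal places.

Observed agreement pₒ = trace/N = 23/36 = 0.6389
Expected agreement pₑ = Σ (rowᵢ·colᵢ)/N² = (11·13 + 8·6 + 6·4 + 6·7 + 5·6)/36² = 0.2215
κ = (pₒ − pₑ)/(1 − pₑ) = (0.6389 − 0.2215)/(1 − 0.2215) = 0.536

0.536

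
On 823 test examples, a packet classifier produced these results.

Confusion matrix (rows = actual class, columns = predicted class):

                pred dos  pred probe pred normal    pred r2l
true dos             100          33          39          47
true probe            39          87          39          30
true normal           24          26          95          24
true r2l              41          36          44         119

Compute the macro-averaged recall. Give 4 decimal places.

0.4902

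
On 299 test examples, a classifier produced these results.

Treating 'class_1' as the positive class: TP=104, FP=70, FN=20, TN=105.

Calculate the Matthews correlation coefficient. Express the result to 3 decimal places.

MCC = (TP·TN − FP·FN) / √((TP+FP)(TP+FN)(TN+FP)(TN+FN))
Numerator = 104·105 − 70·20 = 9520
Denominator = √(174·124·175·125) = √471975000 = 21724.9856
MCC = 9520 / 21724.9856 = 0.438

0.438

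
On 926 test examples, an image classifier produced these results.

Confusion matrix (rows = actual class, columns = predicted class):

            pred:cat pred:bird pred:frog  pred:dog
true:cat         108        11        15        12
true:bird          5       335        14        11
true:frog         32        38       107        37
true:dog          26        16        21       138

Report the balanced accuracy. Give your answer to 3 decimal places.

0.711

Balanced accuracy = mean of per-class recall.
  cat: recall = 108/146 = 0.7397
  bird: recall = 335/365 = 0.9178
  frog: recall = 107/214 = 0.5000
  dog: recall = 138/201 = 0.6866
Mean = (0.7397 + 0.9178 + 0.5000 + 0.6866) / 4 = 0.711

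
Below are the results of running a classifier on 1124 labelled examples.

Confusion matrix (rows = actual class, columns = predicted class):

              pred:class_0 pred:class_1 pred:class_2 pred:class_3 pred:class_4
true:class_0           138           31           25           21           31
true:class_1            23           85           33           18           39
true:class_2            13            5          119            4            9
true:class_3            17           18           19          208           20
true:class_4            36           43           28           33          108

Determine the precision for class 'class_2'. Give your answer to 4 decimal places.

Take TP from the diagonal, FP from the rest of the 'class_2' prediction marginal, FN from the rest of the 'class_2' actual marginal.
precision = TP/(TP+FP).
class_2: TP=119, FP=25+33+19+28=105 → 119/224 = 0.53125

0.5313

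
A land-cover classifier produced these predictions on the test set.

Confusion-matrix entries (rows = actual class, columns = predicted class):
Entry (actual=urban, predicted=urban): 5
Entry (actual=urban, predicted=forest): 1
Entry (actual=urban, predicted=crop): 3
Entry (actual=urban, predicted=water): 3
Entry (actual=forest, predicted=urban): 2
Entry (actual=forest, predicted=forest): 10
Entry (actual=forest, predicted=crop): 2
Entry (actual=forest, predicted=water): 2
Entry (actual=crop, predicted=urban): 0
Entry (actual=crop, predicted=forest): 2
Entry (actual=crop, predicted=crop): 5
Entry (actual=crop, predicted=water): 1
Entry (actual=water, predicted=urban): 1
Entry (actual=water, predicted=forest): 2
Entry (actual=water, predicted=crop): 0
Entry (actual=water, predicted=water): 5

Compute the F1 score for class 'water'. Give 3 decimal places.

Treat 'water' as positive and all other classes as negative.
F1 score = 2·TP/(2·TP+FP+FN).
water: TP=5, FP=3+2+1=6, FN=1+2+0=3 → 10/19 = 0.5263

0.526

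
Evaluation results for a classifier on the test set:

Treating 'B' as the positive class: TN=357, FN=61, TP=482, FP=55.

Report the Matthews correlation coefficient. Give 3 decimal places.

0.753

MCC = (TP·TN − FP·FN) / √((TP+FP)(TP+FN)(TN+FP)(TN+FN))
Numerator = 482·357 − 55·61 = 168719
Denominator = √(537·543·412·418) = √50216635656 = 224090.6862
MCC = 168719 / 224090.6862 = 0.753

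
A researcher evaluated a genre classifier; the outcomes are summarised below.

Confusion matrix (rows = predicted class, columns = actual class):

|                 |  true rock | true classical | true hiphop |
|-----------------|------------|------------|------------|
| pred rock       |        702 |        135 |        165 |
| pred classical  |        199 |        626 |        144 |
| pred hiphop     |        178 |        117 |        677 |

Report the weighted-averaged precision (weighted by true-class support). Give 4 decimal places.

0.6829

Per-class precision (TP/(TP+FP)):
  rock: TP=702, FP=135+165=300 → 702/1002 = 0.70060
  classical: TP=626, FP=199+144=343 → 626/969 = 0.64603
  hiphop: TP=677, FP=178+117=295 → 677/972 = 0.69650
Weighted-precision = Σ (supportᵢ/N)·precisionᵢ with N=2943: (1079/2943)·0.70060 + (878/2943)·0.64603 + (986/2943)·0.69650 = 0.6829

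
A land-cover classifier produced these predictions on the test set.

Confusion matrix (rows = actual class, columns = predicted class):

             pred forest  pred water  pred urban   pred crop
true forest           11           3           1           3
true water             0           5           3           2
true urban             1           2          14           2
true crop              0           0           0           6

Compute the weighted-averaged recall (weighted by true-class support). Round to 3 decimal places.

0.679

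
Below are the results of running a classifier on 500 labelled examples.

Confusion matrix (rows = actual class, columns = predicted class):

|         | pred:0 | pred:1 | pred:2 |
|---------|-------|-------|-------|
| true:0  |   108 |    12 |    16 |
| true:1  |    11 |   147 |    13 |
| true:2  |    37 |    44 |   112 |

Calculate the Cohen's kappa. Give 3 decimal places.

0.601

Observed agreement pₒ = trace/N = 367/500 = 0.7340
Expected agreement pₑ = Σ (rowᵢ·colᵢ)/N² = (136·156 + 171·203 + 193·141)/500² = 0.3326
κ = (pₒ − pₑ)/(1 − pₑ) = (0.7340 − 0.3326)/(1 − 0.3326) = 0.601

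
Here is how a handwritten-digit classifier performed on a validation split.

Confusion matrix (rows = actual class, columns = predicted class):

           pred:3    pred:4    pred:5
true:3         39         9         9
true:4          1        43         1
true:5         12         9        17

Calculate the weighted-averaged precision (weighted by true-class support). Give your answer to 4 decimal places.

Per-class precision (TP/(TP+FP)):
  3: TP=39, FP=1+12=13 → 39/52 = 0.75000
  4: TP=43, FP=9+9=18 → 43/61 = 0.70492
  5: TP=17, FP=9+1=10 → 17/27 = 0.62963
Weighted-precision = Σ (supportᵢ/N)·precisionᵢ with N=140: (57/140)·0.75000 + (45/140)·0.70492 + (38/140)·0.62963 = 0.7028

0.7028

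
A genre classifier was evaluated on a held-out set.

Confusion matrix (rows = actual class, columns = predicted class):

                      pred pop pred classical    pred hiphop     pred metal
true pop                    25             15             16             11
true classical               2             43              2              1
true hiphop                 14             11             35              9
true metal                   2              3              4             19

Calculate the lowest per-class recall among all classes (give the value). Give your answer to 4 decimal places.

0.3731

Per-class recall (TP/(TP+FN)):
  pop: TP=25, FN=15+16+11=42 → 25/67 = 0.37313
  classical: TP=43, FN=2+2+1=5 → 43/48 = 0.89583
  hiphop: TP=35, FN=14+11+9=34 → 35/69 = 0.50725
  metal: TP=19, FN=2+3+4=9 → 19/28 = 0.67857
Lowest is class 'pop' with recall = 0.3731.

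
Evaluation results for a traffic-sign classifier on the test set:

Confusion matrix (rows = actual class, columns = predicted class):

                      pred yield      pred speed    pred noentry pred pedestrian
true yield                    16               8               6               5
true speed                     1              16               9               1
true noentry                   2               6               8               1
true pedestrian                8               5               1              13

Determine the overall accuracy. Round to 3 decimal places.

0.500

Accuracy = trace / total = (16+16+8+13=53) / 106 = 53/106 = 0.500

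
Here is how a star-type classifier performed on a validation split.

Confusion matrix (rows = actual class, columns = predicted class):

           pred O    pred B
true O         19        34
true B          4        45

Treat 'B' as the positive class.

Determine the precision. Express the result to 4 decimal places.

0.5696

Precision = TP/(TP+FP) = 45/(45+34) = 45/79 = 0.5696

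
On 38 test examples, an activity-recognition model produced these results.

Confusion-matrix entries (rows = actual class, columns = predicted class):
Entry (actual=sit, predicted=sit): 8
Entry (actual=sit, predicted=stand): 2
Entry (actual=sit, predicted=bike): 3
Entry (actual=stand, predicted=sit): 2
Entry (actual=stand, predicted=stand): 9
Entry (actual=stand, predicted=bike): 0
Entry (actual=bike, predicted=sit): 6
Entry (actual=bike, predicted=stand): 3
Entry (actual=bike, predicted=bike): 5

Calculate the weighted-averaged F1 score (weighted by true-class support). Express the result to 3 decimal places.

Per-class F1 score (2·TP/(2·TP+FP+FN)):
  sit: TP=8, FP=2+6=8, FN=2+3=5 → 16/29 = 0.5517
  stand: TP=9, FP=2+3=5, FN=2+0=2 → 18/25 = 0.7200
  bike: TP=5, FP=3+0=3, FN=6+3=9 → 10/22 = 0.4545
Weighted-F1 score = Σ (supportᵢ/N)·F1 scoreᵢ with N=38: (13/38)·0.5517 + (11/38)·0.7200 + (14/38)·0.4545 = 0.565

0.565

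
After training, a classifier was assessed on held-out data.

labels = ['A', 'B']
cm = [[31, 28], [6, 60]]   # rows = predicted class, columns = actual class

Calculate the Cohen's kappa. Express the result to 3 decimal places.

Observed agreement pₒ = trace/N = 91/125 = 0.7280
Expected agreement pₑ = Σ (rowᵢ·colᵢ)/N² = (37·59 + 88·66)/125² = 0.5114
κ = (pₒ − pₑ)/(1 − pₑ) = (0.7280 − 0.5114)/(1 − 0.5114) = 0.443

0.443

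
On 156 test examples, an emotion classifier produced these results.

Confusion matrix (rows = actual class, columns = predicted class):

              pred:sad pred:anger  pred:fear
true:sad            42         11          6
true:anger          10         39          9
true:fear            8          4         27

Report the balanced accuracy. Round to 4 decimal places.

0.6922

Balanced accuracy = mean of per-class recall.
  sad: recall = 42/59 = 0.71186
  anger: recall = 39/58 = 0.67241
  fear: recall = 27/39 = 0.69231
Mean = (0.71186 + 0.67241 + 0.69231) / 3 = 0.6922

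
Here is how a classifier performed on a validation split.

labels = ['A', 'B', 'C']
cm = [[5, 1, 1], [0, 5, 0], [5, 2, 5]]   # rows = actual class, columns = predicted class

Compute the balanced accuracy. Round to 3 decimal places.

Balanced accuracy = mean of per-class recall.
  A: recall = 5/7 = 0.7143
  B: recall = 5/5 = 1.0000
  C: recall = 5/12 = 0.4167
Mean = (0.7143 + 1.0000 + 0.4167) / 3 = 0.710

0.710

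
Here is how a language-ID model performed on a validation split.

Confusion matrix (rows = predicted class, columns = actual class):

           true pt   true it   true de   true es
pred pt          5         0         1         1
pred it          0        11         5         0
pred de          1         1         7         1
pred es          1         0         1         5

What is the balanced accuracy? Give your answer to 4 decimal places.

0.7113

Balanced accuracy = mean of per-class recall.
  pt: recall = 5/7 = 0.71429
  it: recall = 11/12 = 0.91667
  de: recall = 7/14 = 0.50000
  es: recall = 5/7 = 0.71429
Mean = (0.71429 + 0.91667 + 0.50000 + 0.71429) / 4 = 0.7113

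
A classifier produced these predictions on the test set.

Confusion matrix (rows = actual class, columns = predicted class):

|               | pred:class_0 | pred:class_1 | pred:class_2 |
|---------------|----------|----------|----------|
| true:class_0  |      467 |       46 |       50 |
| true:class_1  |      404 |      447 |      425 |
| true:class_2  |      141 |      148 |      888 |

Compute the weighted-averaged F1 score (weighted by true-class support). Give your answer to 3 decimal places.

0.581

Per-class F1 score (2·TP/(2·TP+FP+FN)):
  class_0: TP=467, FP=404+141=545, FN=46+50=96 → 934/1575 = 0.5930
  class_1: TP=447, FP=46+148=194, FN=404+425=829 → 894/1917 = 0.4664
  class_2: TP=888, FP=50+425=475, FN=141+148=289 → 1776/2540 = 0.6992
Weighted-F1 score = Σ (supportᵢ/N)·F1 scoreᵢ with N=3016: (563/3016)·0.5930 + (1276/3016)·0.4664 + (1177/3016)·0.6992 = 0.581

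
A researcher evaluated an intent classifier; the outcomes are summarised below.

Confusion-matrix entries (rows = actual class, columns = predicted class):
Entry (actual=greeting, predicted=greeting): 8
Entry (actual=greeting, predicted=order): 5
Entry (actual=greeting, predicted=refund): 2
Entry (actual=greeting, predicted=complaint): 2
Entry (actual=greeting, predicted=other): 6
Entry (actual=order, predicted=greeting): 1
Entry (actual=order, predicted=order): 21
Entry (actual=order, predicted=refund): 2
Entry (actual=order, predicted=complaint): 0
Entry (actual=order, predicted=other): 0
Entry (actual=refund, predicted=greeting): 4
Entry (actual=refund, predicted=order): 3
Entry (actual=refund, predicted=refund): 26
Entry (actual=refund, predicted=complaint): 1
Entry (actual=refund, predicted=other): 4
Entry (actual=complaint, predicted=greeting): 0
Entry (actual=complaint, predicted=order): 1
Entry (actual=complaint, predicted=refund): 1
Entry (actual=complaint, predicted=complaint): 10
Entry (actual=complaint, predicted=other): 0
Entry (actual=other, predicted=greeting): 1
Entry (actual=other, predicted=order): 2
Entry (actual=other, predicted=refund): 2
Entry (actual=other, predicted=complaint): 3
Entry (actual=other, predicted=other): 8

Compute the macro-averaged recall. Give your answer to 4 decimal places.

Per-class recall (TP/(TP+FN)):
  greeting: TP=8, FN=5+2+2+6=15 → 8/23 = 0.34783
  order: TP=21, FN=1+2+0+0=3 → 21/24 = 0.87500
  refund: TP=26, FN=4+3+1+4=12 → 26/38 = 0.68421
  complaint: TP=10, FN=0+1+1+0=2 → 10/12 = 0.83333
  other: TP=8, FN=1+2+2+3=8 → 8/16 = 0.50000
Macro-recall = mean = (0.34783 + 0.87500 + 0.68421 + 0.83333 + 0.50000) / 5 = 0.6481

0.6481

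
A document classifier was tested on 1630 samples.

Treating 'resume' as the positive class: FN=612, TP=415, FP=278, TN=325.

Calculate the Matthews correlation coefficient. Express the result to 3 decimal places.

MCC = (TP·TN − FP·FN) / √((TP+FP)(TP+FN)(TN+FP)(TN+FN))
Numerator = 415·325 − 278·612 = -35261
Denominator = √(693·1027·603·937) = √402124543821 = 634132.9071
MCC = -35261 / 634132.9071 = -0.056

-0.056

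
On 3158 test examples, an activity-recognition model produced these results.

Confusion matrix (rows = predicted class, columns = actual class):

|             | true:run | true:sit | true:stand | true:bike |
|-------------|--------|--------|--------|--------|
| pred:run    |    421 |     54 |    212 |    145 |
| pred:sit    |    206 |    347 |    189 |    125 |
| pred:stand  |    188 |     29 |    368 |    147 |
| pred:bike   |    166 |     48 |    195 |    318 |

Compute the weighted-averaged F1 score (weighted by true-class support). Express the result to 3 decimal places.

0.456

Per-class F1 score (2·TP/(2·TP+FP+FN)):
  run: TP=421, FP=54+212+145=411, FN=206+188+166=560 → 842/1813 = 0.4644
  sit: TP=347, FP=206+189+125=520, FN=54+29+48=131 → 694/1345 = 0.5160
  stand: TP=368, FP=188+29+147=364, FN=212+189+195=596 → 736/1696 = 0.4340
  bike: TP=318, FP=166+48+195=409, FN=145+125+147=417 → 636/1462 = 0.4350
Weighted-F1 score = Σ (supportᵢ/N)·F1 scoreᵢ with N=3158: (981/3158)·0.4644 + (478/3158)·0.5160 + (964/3158)·0.4340 + (735/3158)·0.4350 = 0.456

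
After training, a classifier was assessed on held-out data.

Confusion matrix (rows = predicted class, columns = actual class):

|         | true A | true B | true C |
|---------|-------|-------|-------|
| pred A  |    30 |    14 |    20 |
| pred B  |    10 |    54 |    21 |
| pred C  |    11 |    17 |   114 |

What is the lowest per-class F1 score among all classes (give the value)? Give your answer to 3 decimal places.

0.522

Per-class F1 score (2·TP/(2·TP+FP+FN)):
  A: TP=30, FP=14+20=34, FN=10+11=21 → 60/115 = 0.5217
  B: TP=54, FP=10+21=31, FN=14+17=31 → 108/170 = 0.6353
  C: TP=114, FP=11+17=28, FN=20+21=41 → 228/297 = 0.7677
Lowest is class 'A' with F1 score = 0.522.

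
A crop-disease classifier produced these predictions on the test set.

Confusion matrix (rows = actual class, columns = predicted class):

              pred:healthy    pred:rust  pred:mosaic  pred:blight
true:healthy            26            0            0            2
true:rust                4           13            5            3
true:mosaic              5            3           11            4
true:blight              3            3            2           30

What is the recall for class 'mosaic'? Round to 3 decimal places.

One-vs-rest for 'mosaic': TP = diagonal; FP = other classes predicted 'mosaic'; FN = 'mosaic' predicted as other.
recall = TP/(TP+FN).
mosaic: TP=11, FN=5+3+4=12 → 11/23 = 0.4783

0.478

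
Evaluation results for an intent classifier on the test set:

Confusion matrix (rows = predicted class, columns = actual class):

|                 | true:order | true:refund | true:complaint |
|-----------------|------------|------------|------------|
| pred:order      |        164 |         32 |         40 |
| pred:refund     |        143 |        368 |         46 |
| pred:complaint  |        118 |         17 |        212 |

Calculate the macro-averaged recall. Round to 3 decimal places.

0.660

Per-class recall (TP/(TP+FN)):
  order: TP=164, FN=143+118=261 → 164/425 = 0.3859
  refund: TP=368, FN=32+17=49 → 368/417 = 0.8825
  complaint: TP=212, FN=40+46=86 → 212/298 = 0.7114
Macro-recall = mean = (0.3859 + 0.8825 + 0.7114) / 3 = 0.660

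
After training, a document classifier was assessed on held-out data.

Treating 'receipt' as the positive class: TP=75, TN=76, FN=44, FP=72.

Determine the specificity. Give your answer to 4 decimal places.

0.5135

Specificity = TN/(TN+FP) = 76/(76+72) = 0.5135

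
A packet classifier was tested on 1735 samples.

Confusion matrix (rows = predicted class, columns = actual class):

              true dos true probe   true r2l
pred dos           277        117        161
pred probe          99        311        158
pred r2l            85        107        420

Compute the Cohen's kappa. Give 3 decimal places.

0.369

Observed agreement pₒ = trace/N = 1008/1735 = 0.5810
Expected agreement pₑ = Σ (rowᵢ·colᵢ)/N² = (461·555 + 535·568 + 739·612)/1735² = 0.3362
κ = (pₒ − pₑ)/(1 − pₑ) = (0.5810 − 0.3362)/(1 − 0.3362) = 0.369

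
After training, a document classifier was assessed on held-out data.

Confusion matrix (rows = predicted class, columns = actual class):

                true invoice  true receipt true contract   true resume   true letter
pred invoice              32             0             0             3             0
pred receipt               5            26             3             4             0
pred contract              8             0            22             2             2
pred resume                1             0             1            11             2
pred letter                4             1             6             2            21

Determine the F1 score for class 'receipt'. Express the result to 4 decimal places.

Take TP from the diagonal, FP from the rest of the 'receipt' prediction marginal, FN from the rest of the 'receipt' actual marginal.
F1 score = 2·TP/(2·TP+FP+FN).
receipt: TP=26, FP=5+3+4+0=12, FN=0+0+0+1=1 → 52/65 = 0.80000

0.8000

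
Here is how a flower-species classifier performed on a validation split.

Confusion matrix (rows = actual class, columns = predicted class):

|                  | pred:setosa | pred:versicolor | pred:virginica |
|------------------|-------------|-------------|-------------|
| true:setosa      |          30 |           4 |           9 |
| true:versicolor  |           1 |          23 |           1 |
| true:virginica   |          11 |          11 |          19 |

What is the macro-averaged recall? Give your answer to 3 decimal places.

0.694

Per-class recall (TP/(TP+FN)):
  setosa: TP=30, FN=4+9=13 → 30/43 = 0.6977
  versicolor: TP=23, FN=1+1=2 → 23/25 = 0.9200
  virginica: TP=19, FN=11+11=22 → 19/41 = 0.4634
Macro-recall = mean = (0.6977 + 0.9200 + 0.4634) / 3 = 0.694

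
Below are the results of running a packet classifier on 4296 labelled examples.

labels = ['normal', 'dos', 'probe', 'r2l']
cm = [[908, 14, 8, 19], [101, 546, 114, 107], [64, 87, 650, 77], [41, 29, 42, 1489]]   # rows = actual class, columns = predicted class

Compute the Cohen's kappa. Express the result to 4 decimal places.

0.7744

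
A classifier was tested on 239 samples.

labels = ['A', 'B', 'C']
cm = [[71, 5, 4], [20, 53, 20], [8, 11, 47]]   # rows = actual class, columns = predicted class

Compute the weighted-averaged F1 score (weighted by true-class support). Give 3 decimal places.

Per-class F1 score (2·TP/(2·TP+FP+FN)):
  A: TP=71, FP=20+8=28, FN=5+4=9 → 142/179 = 0.7933
  B: TP=53, FP=5+11=16, FN=20+20=40 → 106/162 = 0.6543
  C: TP=47, FP=4+20=24, FN=8+11=19 → 94/137 = 0.6861
Weighted-F1 score = Σ (supportᵢ/N)·F1 scoreᵢ with N=239: (80/239)·0.7933 + (93/239)·0.6543 + (66/239)·0.6861 = 0.710

0.710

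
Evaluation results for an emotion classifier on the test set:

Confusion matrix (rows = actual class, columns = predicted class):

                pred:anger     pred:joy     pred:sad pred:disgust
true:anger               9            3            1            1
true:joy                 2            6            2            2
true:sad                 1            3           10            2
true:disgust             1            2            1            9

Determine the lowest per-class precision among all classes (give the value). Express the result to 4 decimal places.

Per-class precision (TP/(TP+FP)):
  anger: TP=9, FP=2+1+1=4 → 9/13 = 0.69231
  joy: TP=6, FP=3+3+2=8 → 6/14 = 0.42857
  sad: TP=10, FP=1+2+1=4 → 10/14 = 0.71429
  disgust: TP=9, FP=1+2+2=5 → 9/14 = 0.64286
Lowest is class 'joy' with precision = 0.4286.

0.4286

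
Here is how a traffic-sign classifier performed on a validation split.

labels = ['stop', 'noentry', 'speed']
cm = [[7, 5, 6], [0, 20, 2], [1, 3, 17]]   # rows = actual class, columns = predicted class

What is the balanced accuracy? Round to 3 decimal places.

Balanced accuracy = mean of per-class recall.
  stop: recall = 7/18 = 0.3889
  noentry: recall = 20/22 = 0.9091
  speed: recall = 17/21 = 0.8095
Mean = (0.3889 + 0.9091 + 0.8095) / 3 = 0.703

0.703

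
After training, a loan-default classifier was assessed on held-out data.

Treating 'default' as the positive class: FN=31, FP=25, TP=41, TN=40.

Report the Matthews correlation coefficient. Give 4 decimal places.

0.1847

MCC = (TP·TN − FP·FN) / √((TP+FP)(TP+FN)(TN+FP)(TN+FN))
Numerator = 41·40 − 25·31 = 865
Denominator = √(66·72·65·71) = √21930480 = 4682.9990
MCC = 865 / 4682.9990 = 0.1847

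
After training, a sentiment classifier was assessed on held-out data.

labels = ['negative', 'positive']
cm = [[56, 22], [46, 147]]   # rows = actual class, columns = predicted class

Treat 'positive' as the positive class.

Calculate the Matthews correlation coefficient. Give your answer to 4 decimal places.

0.4482

MCC = (TP·TN − FP·FN) / √((TP+FP)(TP+FN)(TN+FP)(TN+FN))
Numerator = 147·56 − 22·46 = 7220
Denominator = √(169·193·78·102) = √259500852 = 16109.0301
MCC = 7220 / 16109.0301 = 0.4482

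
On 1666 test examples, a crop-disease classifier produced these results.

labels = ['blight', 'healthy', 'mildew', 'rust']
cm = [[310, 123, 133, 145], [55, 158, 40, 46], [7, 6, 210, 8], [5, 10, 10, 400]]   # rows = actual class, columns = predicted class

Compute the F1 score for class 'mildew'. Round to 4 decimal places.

0.6731

Take TP from the diagonal, FP from the rest of the 'mildew' prediction marginal, FN from the rest of the 'mildew' actual marginal.
F1 score = 2·TP/(2·TP+FP+FN).
mildew: TP=210, FP=133+40+10=183, FN=7+6+8=21 → 420/624 = 0.67308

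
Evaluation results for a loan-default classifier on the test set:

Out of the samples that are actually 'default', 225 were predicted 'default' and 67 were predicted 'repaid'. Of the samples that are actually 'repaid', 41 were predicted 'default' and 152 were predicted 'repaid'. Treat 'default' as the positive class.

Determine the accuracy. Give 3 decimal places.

0.777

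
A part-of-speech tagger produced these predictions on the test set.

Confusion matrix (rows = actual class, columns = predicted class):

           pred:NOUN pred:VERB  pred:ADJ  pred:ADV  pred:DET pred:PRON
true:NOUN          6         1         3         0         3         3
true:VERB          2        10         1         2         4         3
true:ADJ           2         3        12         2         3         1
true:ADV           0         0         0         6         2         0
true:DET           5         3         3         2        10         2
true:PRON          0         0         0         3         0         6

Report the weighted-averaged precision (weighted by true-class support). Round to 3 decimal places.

0.505

Per-class precision (TP/(TP+FP)):
  NOUN: TP=6, FP=2+2+0+5+0=9 → 6/15 = 0.4000
  VERB: TP=10, FP=1+3+0+3+0=7 → 10/17 = 0.5882
  ADJ: TP=12, FP=3+1+0+3+0=7 → 12/19 = 0.6316
  ADV: TP=6, FP=0+2+2+2+3=9 → 6/15 = 0.4000
  DET: TP=10, FP=3+4+3+2+0=12 → 10/22 = 0.4545
  PRON: TP=6, FP=3+3+1+0+2=9 → 6/15 = 0.4000
Weighted-precision = Σ (supportᵢ/N)·precisionᵢ with N=103: (16/103)·0.4000 + (22/103)·0.5882 + (23/103)·0.6316 + (8/103)·0.4000 + (25/103)·0.4545 + (9/103)·0.4000 = 0.505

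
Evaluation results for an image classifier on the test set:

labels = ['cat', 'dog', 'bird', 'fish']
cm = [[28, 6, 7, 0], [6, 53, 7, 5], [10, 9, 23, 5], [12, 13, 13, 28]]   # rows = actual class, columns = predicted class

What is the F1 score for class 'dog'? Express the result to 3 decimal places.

0.697

Take TP from the diagonal, FP from the rest of the 'dog' prediction marginal, FN from the rest of the 'dog' actual marginal.
F1 score = 2·TP/(2·TP+FP+FN).
dog: TP=53, FP=6+9+13=28, FN=6+7+5=18 → 106/152 = 0.6974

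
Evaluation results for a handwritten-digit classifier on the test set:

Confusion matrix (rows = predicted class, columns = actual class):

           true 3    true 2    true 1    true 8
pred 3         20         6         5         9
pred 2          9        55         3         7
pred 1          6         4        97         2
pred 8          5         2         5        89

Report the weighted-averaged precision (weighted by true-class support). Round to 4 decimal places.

Per-class precision (TP/(TP+FP)):
  3: TP=20, FP=6+5+9=20 → 20/40 = 0.50000
  2: TP=55, FP=9+3+7=19 → 55/74 = 0.74324
  1: TP=97, FP=6+4+2=12 → 97/109 = 0.88991
  8: TP=89, FP=5+2+5=12 → 89/101 = 0.88119
Weighted-precision = Σ (supportᵢ/N)·precisionᵢ with N=324: (40/324)·0.50000 + (67/324)·0.74324 + (110/324)·0.88991 + (107/324)·0.88119 = 0.8086

0.8086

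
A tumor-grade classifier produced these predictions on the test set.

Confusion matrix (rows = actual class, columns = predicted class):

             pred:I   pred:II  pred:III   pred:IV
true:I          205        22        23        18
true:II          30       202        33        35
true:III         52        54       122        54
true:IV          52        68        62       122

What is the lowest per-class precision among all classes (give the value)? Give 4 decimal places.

Per-class precision (TP/(TP+FP)):
  I: TP=205, FP=30+52+52=134 → 205/339 = 0.60472
  II: TP=202, FP=22+54+68=144 → 202/346 = 0.58382
  III: TP=122, FP=23+33+62=118 → 122/240 = 0.50833
  IV: TP=122, FP=18+35+54=107 → 122/229 = 0.53275
Lowest is class 'III' with precision = 0.5083.

0.5083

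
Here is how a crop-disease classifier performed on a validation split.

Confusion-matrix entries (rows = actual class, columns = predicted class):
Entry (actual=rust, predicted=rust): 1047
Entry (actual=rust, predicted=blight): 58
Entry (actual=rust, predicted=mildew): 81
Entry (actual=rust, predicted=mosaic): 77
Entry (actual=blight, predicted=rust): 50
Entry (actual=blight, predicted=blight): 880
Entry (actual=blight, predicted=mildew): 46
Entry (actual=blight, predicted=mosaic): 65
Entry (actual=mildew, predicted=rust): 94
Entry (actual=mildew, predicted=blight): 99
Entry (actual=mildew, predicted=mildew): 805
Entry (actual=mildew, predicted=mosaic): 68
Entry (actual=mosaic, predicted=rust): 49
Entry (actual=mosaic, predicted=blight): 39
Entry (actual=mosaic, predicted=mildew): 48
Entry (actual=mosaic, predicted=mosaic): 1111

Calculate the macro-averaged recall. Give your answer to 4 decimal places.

0.8301

Per-class recall (TP/(TP+FN)):
  rust: TP=1047, FN=58+81+77=216 → 1047/1263 = 0.82898
  blight: TP=880, FN=50+46+65=161 → 880/1041 = 0.84534
  mildew: TP=805, FN=94+99+68=261 → 805/1066 = 0.75516
  mosaic: TP=1111, FN=49+39+48=136 → 1111/1247 = 0.89094
Macro-recall = mean = (0.82898 + 0.84534 + 0.75516 + 0.89094) / 4 = 0.8301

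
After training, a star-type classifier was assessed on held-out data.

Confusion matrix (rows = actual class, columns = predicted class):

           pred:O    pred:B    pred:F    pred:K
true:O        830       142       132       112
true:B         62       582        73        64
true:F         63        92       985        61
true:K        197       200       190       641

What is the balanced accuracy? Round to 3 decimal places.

0.692

Balanced accuracy = mean of per-class recall.
  O: recall = 830/1216 = 0.6826
  B: recall = 582/781 = 0.7452
  F: recall = 985/1201 = 0.8201
  K: recall = 641/1228 = 0.5220
Mean = (0.6826 + 0.7452 + 0.8201 + 0.5220) / 4 = 0.692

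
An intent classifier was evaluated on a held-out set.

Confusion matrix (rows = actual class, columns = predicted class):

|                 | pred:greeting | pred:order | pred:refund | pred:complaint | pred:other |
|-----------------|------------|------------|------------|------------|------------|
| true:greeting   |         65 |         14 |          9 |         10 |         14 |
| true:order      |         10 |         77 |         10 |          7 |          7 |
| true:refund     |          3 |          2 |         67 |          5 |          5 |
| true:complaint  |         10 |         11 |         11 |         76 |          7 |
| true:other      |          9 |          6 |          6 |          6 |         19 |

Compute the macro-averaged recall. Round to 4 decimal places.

0.6330

Per-class recall (TP/(TP+FN)):
  greeting: TP=65, FN=14+9+10+14=47 → 65/112 = 0.58036
  order: TP=77, FN=10+10+7+7=34 → 77/111 = 0.69369
  refund: TP=67, FN=3+2+5+5=15 → 67/82 = 0.81707
  complaint: TP=76, FN=10+11+11+7=39 → 76/115 = 0.66087
  other: TP=19, FN=9+6+6+6=27 → 19/46 = 0.41304
Macro-recall = mean = (0.58036 + 0.69369 + 0.81707 + 0.66087 + 0.41304) / 5 = 0.6330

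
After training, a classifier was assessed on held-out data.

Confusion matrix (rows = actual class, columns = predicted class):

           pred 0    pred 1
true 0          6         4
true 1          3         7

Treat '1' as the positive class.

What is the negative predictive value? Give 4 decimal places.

0.6667

NPV = TN/(TN+FN) = 6/(6+3) = 0.6667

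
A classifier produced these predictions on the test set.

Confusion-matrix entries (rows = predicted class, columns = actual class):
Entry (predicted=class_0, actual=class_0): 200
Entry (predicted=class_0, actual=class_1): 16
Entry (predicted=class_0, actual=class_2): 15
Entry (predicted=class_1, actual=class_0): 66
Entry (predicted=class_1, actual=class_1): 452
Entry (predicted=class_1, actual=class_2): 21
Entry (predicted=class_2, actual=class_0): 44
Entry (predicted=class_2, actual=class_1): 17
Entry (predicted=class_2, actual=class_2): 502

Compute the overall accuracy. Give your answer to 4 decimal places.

Accuracy = trace / total = (200+452+502=1154) / 1333 = 1154/1333 = 0.8657

0.8657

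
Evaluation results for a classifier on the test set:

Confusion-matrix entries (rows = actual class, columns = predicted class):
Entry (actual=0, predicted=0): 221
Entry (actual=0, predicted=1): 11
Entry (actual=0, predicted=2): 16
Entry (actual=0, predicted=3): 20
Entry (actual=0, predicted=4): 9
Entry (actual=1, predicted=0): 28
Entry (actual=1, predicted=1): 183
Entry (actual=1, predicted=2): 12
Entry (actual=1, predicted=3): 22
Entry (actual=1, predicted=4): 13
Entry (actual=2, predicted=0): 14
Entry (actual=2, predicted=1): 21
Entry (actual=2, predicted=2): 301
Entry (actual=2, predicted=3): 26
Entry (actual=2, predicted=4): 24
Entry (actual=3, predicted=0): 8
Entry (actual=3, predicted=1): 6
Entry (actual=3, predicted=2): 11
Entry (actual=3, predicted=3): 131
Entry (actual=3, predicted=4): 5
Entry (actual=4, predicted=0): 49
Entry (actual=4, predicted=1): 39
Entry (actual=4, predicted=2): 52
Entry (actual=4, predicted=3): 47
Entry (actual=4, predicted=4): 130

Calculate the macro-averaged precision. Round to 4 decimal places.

0.6826

Per-class precision (TP/(TP+FP)):
  0: TP=221, FP=28+14+8+49=99 → 221/320 = 0.69063
  1: TP=183, FP=11+21+6+39=77 → 183/260 = 0.70385
  2: TP=301, FP=16+12+11+52=91 → 301/392 = 0.76786
  3: TP=131, FP=20+22+26+47=115 → 131/246 = 0.53252
  4: TP=130, FP=9+13+24+5=51 → 130/181 = 0.71823
Macro-precision = mean = (0.69063 + 0.70385 + 0.76786 + 0.53252 + 0.71823) / 5 = 0.6826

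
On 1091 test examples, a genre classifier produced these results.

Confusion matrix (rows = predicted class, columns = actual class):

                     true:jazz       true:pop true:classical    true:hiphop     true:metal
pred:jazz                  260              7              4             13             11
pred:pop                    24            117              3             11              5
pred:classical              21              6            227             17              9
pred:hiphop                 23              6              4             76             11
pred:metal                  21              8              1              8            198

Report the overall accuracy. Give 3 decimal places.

0.805

Accuracy = trace / total = (260+117+227+76+198=878) / 1091 = 878/1091 = 0.805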